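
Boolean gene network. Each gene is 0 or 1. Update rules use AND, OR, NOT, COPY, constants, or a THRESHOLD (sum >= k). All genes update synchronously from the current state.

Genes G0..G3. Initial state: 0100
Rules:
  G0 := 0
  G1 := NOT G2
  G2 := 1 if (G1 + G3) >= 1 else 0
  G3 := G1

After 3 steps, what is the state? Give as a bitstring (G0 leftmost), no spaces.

Step 1: G0=0(const) G1=NOT G2=NOT 0=1 G2=(1+0>=1)=1 G3=G1=1 -> 0111
Step 2: G0=0(const) G1=NOT G2=NOT 1=0 G2=(1+1>=1)=1 G3=G1=1 -> 0011
Step 3: G0=0(const) G1=NOT G2=NOT 1=0 G2=(0+1>=1)=1 G3=G1=0 -> 0010

0010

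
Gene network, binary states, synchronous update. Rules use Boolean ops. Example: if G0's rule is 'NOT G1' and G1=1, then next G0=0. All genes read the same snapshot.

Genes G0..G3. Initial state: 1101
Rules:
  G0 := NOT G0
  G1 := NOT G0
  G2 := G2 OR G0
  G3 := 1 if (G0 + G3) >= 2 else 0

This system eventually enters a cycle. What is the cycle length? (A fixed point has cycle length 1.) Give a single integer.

Step 0: 1101
Step 1: G0=NOT G0=NOT 1=0 G1=NOT G0=NOT 1=0 G2=G2|G0=0|1=1 G3=(1+1>=2)=1 -> 0011
Step 2: G0=NOT G0=NOT 0=1 G1=NOT G0=NOT 0=1 G2=G2|G0=1|0=1 G3=(0+1>=2)=0 -> 1110
Step 3: G0=NOT G0=NOT 1=0 G1=NOT G0=NOT 1=0 G2=G2|G0=1|1=1 G3=(1+0>=2)=0 -> 0010
Step 4: G0=NOT G0=NOT 0=1 G1=NOT G0=NOT 0=1 G2=G2|G0=1|0=1 G3=(0+0>=2)=0 -> 1110
State from step 4 equals state from step 2 -> cycle length 2

Answer: 2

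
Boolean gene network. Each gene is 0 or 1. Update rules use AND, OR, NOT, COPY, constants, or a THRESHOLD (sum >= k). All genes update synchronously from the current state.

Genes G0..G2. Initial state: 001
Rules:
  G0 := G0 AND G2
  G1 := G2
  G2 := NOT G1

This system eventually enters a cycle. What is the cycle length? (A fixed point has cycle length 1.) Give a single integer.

Step 0: 001
Step 1: G0=G0&G2=0&1=0 G1=G2=1 G2=NOT G1=NOT 0=1 -> 011
Step 2: G0=G0&G2=0&1=0 G1=G2=1 G2=NOT G1=NOT 1=0 -> 010
Step 3: G0=G0&G2=0&0=0 G1=G2=0 G2=NOT G1=NOT 1=0 -> 000
Step 4: G0=G0&G2=0&0=0 G1=G2=0 G2=NOT G1=NOT 0=1 -> 001
State from step 4 equals state from step 0 -> cycle length 4

Answer: 4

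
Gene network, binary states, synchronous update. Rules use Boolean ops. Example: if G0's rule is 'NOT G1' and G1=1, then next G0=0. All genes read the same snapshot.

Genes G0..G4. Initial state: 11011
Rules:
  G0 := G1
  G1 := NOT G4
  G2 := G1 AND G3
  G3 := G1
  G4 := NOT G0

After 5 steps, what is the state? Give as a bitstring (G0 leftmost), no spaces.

Step 1: G0=G1=1 G1=NOT G4=NOT 1=0 G2=G1&G3=1&1=1 G3=G1=1 G4=NOT G0=NOT 1=0 -> 10110
Step 2: G0=G1=0 G1=NOT G4=NOT 0=1 G2=G1&G3=0&1=0 G3=G1=0 G4=NOT G0=NOT 1=0 -> 01000
Step 3: G0=G1=1 G1=NOT G4=NOT 0=1 G2=G1&G3=1&0=0 G3=G1=1 G4=NOT G0=NOT 0=1 -> 11011
Step 4: G0=G1=1 G1=NOT G4=NOT 1=0 G2=G1&G3=1&1=1 G3=G1=1 G4=NOT G0=NOT 1=0 -> 10110
Step 5: G0=G1=0 G1=NOT G4=NOT 0=1 G2=G1&G3=0&1=0 G3=G1=0 G4=NOT G0=NOT 1=0 -> 01000

01000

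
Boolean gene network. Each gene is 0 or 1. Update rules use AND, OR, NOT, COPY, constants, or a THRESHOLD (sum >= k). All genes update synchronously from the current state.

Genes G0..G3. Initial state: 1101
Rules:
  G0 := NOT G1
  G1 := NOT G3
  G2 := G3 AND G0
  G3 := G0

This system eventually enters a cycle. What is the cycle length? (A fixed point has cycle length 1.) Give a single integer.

Step 0: 1101
Step 1: G0=NOT G1=NOT 1=0 G1=NOT G3=NOT 1=0 G2=G3&G0=1&1=1 G3=G0=1 -> 0011
Step 2: G0=NOT G1=NOT 0=1 G1=NOT G3=NOT 1=0 G2=G3&G0=1&0=0 G3=G0=0 -> 1000
Step 3: G0=NOT G1=NOT 0=1 G1=NOT G3=NOT 0=1 G2=G3&G0=0&1=0 G3=G0=1 -> 1101
State from step 3 equals state from step 0 -> cycle length 3

Answer: 3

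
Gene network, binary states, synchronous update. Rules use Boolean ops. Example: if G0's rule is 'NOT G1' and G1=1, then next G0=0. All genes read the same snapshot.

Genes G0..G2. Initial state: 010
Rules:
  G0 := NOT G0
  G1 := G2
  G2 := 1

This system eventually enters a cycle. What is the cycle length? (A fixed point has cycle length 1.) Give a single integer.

Answer: 2

Derivation:
Step 0: 010
Step 1: G0=NOT G0=NOT 0=1 G1=G2=0 G2=1(const) -> 101
Step 2: G0=NOT G0=NOT 1=0 G1=G2=1 G2=1(const) -> 011
Step 3: G0=NOT G0=NOT 0=1 G1=G2=1 G2=1(const) -> 111
Step 4: G0=NOT G0=NOT 1=0 G1=G2=1 G2=1(const) -> 011
State from step 4 equals state from step 2 -> cycle length 2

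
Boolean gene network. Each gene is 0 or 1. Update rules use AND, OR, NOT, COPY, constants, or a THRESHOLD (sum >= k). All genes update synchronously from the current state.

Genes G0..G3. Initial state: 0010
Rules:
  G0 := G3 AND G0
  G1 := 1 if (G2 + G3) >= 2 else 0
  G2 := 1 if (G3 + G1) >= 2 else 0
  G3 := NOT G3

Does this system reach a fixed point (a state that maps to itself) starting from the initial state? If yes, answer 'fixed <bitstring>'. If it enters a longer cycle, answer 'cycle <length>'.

Step 0: 0010
Step 1: G0=G3&G0=0&0=0 G1=(1+0>=2)=0 G2=(0+0>=2)=0 G3=NOT G3=NOT 0=1 -> 0001
Step 2: G0=G3&G0=1&0=0 G1=(0+1>=2)=0 G2=(1+0>=2)=0 G3=NOT G3=NOT 1=0 -> 0000
Step 3: G0=G3&G0=0&0=0 G1=(0+0>=2)=0 G2=(0+0>=2)=0 G3=NOT G3=NOT 0=1 -> 0001
Cycle of length 2 starting at step 1 -> no fixed point

Answer: cycle 2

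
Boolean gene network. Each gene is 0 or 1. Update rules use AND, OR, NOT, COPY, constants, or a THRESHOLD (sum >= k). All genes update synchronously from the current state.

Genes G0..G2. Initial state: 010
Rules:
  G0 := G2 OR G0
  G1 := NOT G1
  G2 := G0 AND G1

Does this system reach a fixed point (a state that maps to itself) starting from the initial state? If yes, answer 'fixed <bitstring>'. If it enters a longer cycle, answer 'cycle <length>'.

Answer: cycle 2

Derivation:
Step 0: 010
Step 1: G0=G2|G0=0|0=0 G1=NOT G1=NOT 1=0 G2=G0&G1=0&1=0 -> 000
Step 2: G0=G2|G0=0|0=0 G1=NOT G1=NOT 0=1 G2=G0&G1=0&0=0 -> 010
Cycle of length 2 starting at step 0 -> no fixed point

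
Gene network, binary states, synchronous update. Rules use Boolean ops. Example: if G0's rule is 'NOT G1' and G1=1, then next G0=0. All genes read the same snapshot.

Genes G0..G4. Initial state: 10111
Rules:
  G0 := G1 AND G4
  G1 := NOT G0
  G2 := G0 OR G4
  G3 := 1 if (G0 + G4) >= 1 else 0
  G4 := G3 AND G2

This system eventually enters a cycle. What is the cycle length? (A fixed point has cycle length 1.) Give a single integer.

Answer: 4

Derivation:
Step 0: 10111
Step 1: G0=G1&G4=0&1=0 G1=NOT G0=NOT 1=0 G2=G0|G4=1|1=1 G3=(1+1>=1)=1 G4=G3&G2=1&1=1 -> 00111
Step 2: G0=G1&G4=0&1=0 G1=NOT G0=NOT 0=1 G2=G0|G4=0|1=1 G3=(0+1>=1)=1 G4=G3&G2=1&1=1 -> 01111
Step 3: G0=G1&G4=1&1=1 G1=NOT G0=NOT 0=1 G2=G0|G4=0|1=1 G3=(0+1>=1)=1 G4=G3&G2=1&1=1 -> 11111
Step 4: G0=G1&G4=1&1=1 G1=NOT G0=NOT 1=0 G2=G0|G4=1|1=1 G3=(1+1>=1)=1 G4=G3&G2=1&1=1 -> 10111
State from step 4 equals state from step 0 -> cycle length 4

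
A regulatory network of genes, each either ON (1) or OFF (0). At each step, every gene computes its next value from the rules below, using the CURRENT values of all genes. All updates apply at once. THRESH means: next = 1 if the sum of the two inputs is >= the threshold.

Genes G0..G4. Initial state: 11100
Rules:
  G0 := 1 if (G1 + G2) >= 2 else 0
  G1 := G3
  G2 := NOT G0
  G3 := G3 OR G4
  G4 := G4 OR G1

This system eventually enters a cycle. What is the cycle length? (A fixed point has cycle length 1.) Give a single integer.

Step 0: 11100
Step 1: G0=(1+1>=2)=1 G1=G3=0 G2=NOT G0=NOT 1=0 G3=G3|G4=0|0=0 G4=G4|G1=0|1=1 -> 10001
Step 2: G0=(0+0>=2)=0 G1=G3=0 G2=NOT G0=NOT 1=0 G3=G3|G4=0|1=1 G4=G4|G1=1|0=1 -> 00011
Step 3: G0=(0+0>=2)=0 G1=G3=1 G2=NOT G0=NOT 0=1 G3=G3|G4=1|1=1 G4=G4|G1=1|0=1 -> 01111
Step 4: G0=(1+1>=2)=1 G1=G3=1 G2=NOT G0=NOT 0=1 G3=G3|G4=1|1=1 G4=G4|G1=1|1=1 -> 11111
Step 5: G0=(1+1>=2)=1 G1=G3=1 G2=NOT G0=NOT 1=0 G3=G3|G4=1|1=1 G4=G4|G1=1|1=1 -> 11011
Step 6: G0=(1+0>=2)=0 G1=G3=1 G2=NOT G0=NOT 1=0 G3=G3|G4=1|1=1 G4=G4|G1=1|1=1 -> 01011
Step 7: G0=(1+0>=2)=0 G1=G3=1 G2=NOT G0=NOT 0=1 G3=G3|G4=1|1=1 G4=G4|G1=1|1=1 -> 01111
State from step 7 equals state from step 3 -> cycle length 4

Answer: 4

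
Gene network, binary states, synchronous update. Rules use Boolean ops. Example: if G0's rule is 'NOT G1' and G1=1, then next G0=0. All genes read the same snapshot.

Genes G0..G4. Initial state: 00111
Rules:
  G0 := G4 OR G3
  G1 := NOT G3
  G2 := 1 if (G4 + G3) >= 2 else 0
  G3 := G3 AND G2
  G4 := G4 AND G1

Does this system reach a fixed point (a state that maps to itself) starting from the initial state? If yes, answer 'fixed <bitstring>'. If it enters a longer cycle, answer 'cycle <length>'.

Step 0: 00111
Step 1: G0=G4|G3=1|1=1 G1=NOT G3=NOT 1=0 G2=(1+1>=2)=1 G3=G3&G2=1&1=1 G4=G4&G1=1&0=0 -> 10110
Step 2: G0=G4|G3=0|1=1 G1=NOT G3=NOT 1=0 G2=(0+1>=2)=0 G3=G3&G2=1&1=1 G4=G4&G1=0&0=0 -> 10010
Step 3: G0=G4|G3=0|1=1 G1=NOT G3=NOT 1=0 G2=(0+1>=2)=0 G3=G3&G2=1&0=0 G4=G4&G1=0&0=0 -> 10000
Step 4: G0=G4|G3=0|0=0 G1=NOT G3=NOT 0=1 G2=(0+0>=2)=0 G3=G3&G2=0&0=0 G4=G4&G1=0&0=0 -> 01000
Step 5: G0=G4|G3=0|0=0 G1=NOT G3=NOT 0=1 G2=(0+0>=2)=0 G3=G3&G2=0&0=0 G4=G4&G1=0&1=0 -> 01000
Fixed point reached at step 4: 01000

Answer: fixed 01000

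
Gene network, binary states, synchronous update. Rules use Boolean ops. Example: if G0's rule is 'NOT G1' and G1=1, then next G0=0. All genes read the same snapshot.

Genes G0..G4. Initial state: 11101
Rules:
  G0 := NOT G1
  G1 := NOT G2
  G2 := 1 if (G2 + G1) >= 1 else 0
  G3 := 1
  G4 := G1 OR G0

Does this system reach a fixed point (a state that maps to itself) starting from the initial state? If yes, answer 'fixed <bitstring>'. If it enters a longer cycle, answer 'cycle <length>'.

Answer: fixed 10111

Derivation:
Step 0: 11101
Step 1: G0=NOT G1=NOT 1=0 G1=NOT G2=NOT 1=0 G2=(1+1>=1)=1 G3=1(const) G4=G1|G0=1|1=1 -> 00111
Step 2: G0=NOT G1=NOT 0=1 G1=NOT G2=NOT 1=0 G2=(1+0>=1)=1 G3=1(const) G4=G1|G0=0|0=0 -> 10110
Step 3: G0=NOT G1=NOT 0=1 G1=NOT G2=NOT 1=0 G2=(1+0>=1)=1 G3=1(const) G4=G1|G0=0|1=1 -> 10111
Step 4: G0=NOT G1=NOT 0=1 G1=NOT G2=NOT 1=0 G2=(1+0>=1)=1 G3=1(const) G4=G1|G0=0|1=1 -> 10111
Fixed point reached at step 3: 10111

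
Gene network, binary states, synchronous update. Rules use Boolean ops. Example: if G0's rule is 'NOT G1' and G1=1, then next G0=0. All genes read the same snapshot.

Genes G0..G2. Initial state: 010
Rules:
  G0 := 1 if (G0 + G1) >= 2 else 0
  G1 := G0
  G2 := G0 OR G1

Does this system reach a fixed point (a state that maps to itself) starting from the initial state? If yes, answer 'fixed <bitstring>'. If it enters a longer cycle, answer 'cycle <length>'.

Step 0: 010
Step 1: G0=(0+1>=2)=0 G1=G0=0 G2=G0|G1=0|1=1 -> 001
Step 2: G0=(0+0>=2)=0 G1=G0=0 G2=G0|G1=0|0=0 -> 000
Step 3: G0=(0+0>=2)=0 G1=G0=0 G2=G0|G1=0|0=0 -> 000
Fixed point reached at step 2: 000

Answer: fixed 000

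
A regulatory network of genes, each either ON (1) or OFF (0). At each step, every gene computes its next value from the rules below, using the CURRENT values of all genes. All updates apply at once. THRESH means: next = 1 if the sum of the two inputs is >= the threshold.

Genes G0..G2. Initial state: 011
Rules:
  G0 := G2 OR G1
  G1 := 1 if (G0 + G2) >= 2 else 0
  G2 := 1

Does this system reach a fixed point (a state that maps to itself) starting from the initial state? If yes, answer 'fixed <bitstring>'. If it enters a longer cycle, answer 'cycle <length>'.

Step 0: 011
Step 1: G0=G2|G1=1|1=1 G1=(0+1>=2)=0 G2=1(const) -> 101
Step 2: G0=G2|G1=1|0=1 G1=(1+1>=2)=1 G2=1(const) -> 111
Step 3: G0=G2|G1=1|1=1 G1=(1+1>=2)=1 G2=1(const) -> 111
Fixed point reached at step 2: 111

Answer: fixed 111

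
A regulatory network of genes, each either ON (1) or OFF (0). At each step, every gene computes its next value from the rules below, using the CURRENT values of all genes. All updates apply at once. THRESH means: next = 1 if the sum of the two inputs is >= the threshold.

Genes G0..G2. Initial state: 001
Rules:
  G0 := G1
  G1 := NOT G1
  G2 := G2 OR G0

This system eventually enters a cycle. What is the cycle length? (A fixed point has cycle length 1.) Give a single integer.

Step 0: 001
Step 1: G0=G1=0 G1=NOT G1=NOT 0=1 G2=G2|G0=1|0=1 -> 011
Step 2: G0=G1=1 G1=NOT G1=NOT 1=0 G2=G2|G0=1|0=1 -> 101
Step 3: G0=G1=0 G1=NOT G1=NOT 0=1 G2=G2|G0=1|1=1 -> 011
State from step 3 equals state from step 1 -> cycle length 2

Answer: 2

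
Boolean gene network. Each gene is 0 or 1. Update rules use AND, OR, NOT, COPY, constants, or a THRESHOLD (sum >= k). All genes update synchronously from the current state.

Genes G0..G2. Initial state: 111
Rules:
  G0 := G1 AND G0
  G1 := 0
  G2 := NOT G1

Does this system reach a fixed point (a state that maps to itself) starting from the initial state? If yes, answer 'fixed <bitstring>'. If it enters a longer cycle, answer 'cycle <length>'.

Answer: fixed 001

Derivation:
Step 0: 111
Step 1: G0=G1&G0=1&1=1 G1=0(const) G2=NOT G1=NOT 1=0 -> 100
Step 2: G0=G1&G0=0&1=0 G1=0(const) G2=NOT G1=NOT 0=1 -> 001
Step 3: G0=G1&G0=0&0=0 G1=0(const) G2=NOT G1=NOT 0=1 -> 001
Fixed point reached at step 2: 001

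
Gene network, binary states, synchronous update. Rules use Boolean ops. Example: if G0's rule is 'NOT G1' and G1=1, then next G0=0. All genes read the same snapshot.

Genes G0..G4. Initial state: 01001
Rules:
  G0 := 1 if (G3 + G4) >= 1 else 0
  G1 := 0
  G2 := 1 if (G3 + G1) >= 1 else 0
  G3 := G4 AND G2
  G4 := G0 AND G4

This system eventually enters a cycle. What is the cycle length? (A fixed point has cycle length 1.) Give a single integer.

Step 0: 01001
Step 1: G0=(0+1>=1)=1 G1=0(const) G2=(0+1>=1)=1 G3=G4&G2=1&0=0 G4=G0&G4=0&1=0 -> 10100
Step 2: G0=(0+0>=1)=0 G1=0(const) G2=(0+0>=1)=0 G3=G4&G2=0&1=0 G4=G0&G4=1&0=0 -> 00000
Step 3: G0=(0+0>=1)=0 G1=0(const) G2=(0+0>=1)=0 G3=G4&G2=0&0=0 G4=G0&G4=0&0=0 -> 00000
State from step 3 equals state from step 2 -> cycle length 1

Answer: 1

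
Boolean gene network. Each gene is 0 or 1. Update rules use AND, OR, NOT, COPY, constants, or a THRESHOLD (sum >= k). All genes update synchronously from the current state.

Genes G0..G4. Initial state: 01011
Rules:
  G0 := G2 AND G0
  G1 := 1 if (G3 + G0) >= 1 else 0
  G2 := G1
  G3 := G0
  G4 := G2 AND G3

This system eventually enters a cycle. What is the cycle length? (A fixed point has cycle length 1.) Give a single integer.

Answer: 1

Derivation:
Step 0: 01011
Step 1: G0=G2&G0=0&0=0 G1=(1+0>=1)=1 G2=G1=1 G3=G0=0 G4=G2&G3=0&1=0 -> 01100
Step 2: G0=G2&G0=1&0=0 G1=(0+0>=1)=0 G2=G1=1 G3=G0=0 G4=G2&G3=1&0=0 -> 00100
Step 3: G0=G2&G0=1&0=0 G1=(0+0>=1)=0 G2=G1=0 G3=G0=0 G4=G2&G3=1&0=0 -> 00000
Step 4: G0=G2&G0=0&0=0 G1=(0+0>=1)=0 G2=G1=0 G3=G0=0 G4=G2&G3=0&0=0 -> 00000
State from step 4 equals state from step 3 -> cycle length 1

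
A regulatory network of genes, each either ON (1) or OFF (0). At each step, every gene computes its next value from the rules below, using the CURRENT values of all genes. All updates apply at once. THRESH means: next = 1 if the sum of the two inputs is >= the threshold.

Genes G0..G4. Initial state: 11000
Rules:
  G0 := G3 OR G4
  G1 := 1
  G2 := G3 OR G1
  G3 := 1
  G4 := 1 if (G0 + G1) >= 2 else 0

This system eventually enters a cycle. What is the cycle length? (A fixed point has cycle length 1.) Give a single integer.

Step 0: 11000
Step 1: G0=G3|G4=0|0=0 G1=1(const) G2=G3|G1=0|1=1 G3=1(const) G4=(1+1>=2)=1 -> 01111
Step 2: G0=G3|G4=1|1=1 G1=1(const) G2=G3|G1=1|1=1 G3=1(const) G4=(0+1>=2)=0 -> 11110
Step 3: G0=G3|G4=1|0=1 G1=1(const) G2=G3|G1=1|1=1 G3=1(const) G4=(1+1>=2)=1 -> 11111
Step 4: G0=G3|G4=1|1=1 G1=1(const) G2=G3|G1=1|1=1 G3=1(const) G4=(1+1>=2)=1 -> 11111
State from step 4 equals state from step 3 -> cycle length 1

Answer: 1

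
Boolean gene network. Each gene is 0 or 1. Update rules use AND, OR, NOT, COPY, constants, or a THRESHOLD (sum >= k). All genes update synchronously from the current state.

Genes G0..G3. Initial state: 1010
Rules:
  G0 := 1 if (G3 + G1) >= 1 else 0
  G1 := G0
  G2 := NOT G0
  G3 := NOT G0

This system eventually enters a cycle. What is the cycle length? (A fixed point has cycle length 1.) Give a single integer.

Answer: 1

Derivation:
Step 0: 1010
Step 1: G0=(0+0>=1)=0 G1=G0=1 G2=NOT G0=NOT 1=0 G3=NOT G0=NOT 1=0 -> 0100
Step 2: G0=(0+1>=1)=1 G1=G0=0 G2=NOT G0=NOT 0=1 G3=NOT G0=NOT 0=1 -> 1011
Step 3: G0=(1+0>=1)=1 G1=G0=1 G2=NOT G0=NOT 1=0 G3=NOT G0=NOT 1=0 -> 1100
Step 4: G0=(0+1>=1)=1 G1=G0=1 G2=NOT G0=NOT 1=0 G3=NOT G0=NOT 1=0 -> 1100
State from step 4 equals state from step 3 -> cycle length 1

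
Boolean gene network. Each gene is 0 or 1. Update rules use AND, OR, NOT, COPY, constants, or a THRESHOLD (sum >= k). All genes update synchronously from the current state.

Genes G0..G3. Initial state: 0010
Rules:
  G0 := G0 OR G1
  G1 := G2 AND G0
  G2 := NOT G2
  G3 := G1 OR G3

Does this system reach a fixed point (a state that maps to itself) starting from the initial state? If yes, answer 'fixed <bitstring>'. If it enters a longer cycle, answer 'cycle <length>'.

Answer: cycle 2

Derivation:
Step 0: 0010
Step 1: G0=G0|G1=0|0=0 G1=G2&G0=1&0=0 G2=NOT G2=NOT 1=0 G3=G1|G3=0|0=0 -> 0000
Step 2: G0=G0|G1=0|0=0 G1=G2&G0=0&0=0 G2=NOT G2=NOT 0=1 G3=G1|G3=0|0=0 -> 0010
Cycle of length 2 starting at step 0 -> no fixed point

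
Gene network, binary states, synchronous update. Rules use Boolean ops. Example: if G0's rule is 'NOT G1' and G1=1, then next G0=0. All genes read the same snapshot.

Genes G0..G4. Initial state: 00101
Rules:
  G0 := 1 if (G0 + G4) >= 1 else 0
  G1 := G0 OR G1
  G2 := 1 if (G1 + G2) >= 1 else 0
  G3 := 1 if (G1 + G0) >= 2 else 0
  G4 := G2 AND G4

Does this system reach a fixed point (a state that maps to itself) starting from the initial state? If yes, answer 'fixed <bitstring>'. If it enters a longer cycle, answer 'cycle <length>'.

Step 0: 00101
Step 1: G0=(0+1>=1)=1 G1=G0|G1=0|0=0 G2=(0+1>=1)=1 G3=(0+0>=2)=0 G4=G2&G4=1&1=1 -> 10101
Step 2: G0=(1+1>=1)=1 G1=G0|G1=1|0=1 G2=(0+1>=1)=1 G3=(0+1>=2)=0 G4=G2&G4=1&1=1 -> 11101
Step 3: G0=(1+1>=1)=1 G1=G0|G1=1|1=1 G2=(1+1>=1)=1 G3=(1+1>=2)=1 G4=G2&G4=1&1=1 -> 11111
Step 4: G0=(1+1>=1)=1 G1=G0|G1=1|1=1 G2=(1+1>=1)=1 G3=(1+1>=2)=1 G4=G2&G4=1&1=1 -> 11111
Fixed point reached at step 3: 11111

Answer: fixed 11111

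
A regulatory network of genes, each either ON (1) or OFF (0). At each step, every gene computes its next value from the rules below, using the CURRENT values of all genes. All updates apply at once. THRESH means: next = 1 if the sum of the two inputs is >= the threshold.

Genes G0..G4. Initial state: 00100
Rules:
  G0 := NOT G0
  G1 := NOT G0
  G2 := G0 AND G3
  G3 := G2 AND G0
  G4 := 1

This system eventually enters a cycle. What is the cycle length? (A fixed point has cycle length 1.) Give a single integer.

Answer: 2

Derivation:
Step 0: 00100
Step 1: G0=NOT G0=NOT 0=1 G1=NOT G0=NOT 0=1 G2=G0&G3=0&0=0 G3=G2&G0=1&0=0 G4=1(const) -> 11001
Step 2: G0=NOT G0=NOT 1=0 G1=NOT G0=NOT 1=0 G2=G0&G3=1&0=0 G3=G2&G0=0&1=0 G4=1(const) -> 00001
Step 3: G0=NOT G0=NOT 0=1 G1=NOT G0=NOT 0=1 G2=G0&G3=0&0=0 G3=G2&G0=0&0=0 G4=1(const) -> 11001
State from step 3 equals state from step 1 -> cycle length 2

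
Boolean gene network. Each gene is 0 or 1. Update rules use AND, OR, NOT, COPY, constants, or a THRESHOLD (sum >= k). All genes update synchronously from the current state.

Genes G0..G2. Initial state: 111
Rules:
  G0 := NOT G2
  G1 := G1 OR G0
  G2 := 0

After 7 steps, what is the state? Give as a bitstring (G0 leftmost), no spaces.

Step 1: G0=NOT G2=NOT 1=0 G1=G1|G0=1|1=1 G2=0(const) -> 010
Step 2: G0=NOT G2=NOT 0=1 G1=G1|G0=1|0=1 G2=0(const) -> 110
Step 3: G0=NOT G2=NOT 0=1 G1=G1|G0=1|1=1 G2=0(const) -> 110
Step 4: G0=NOT G2=NOT 0=1 G1=G1|G0=1|1=1 G2=0(const) -> 110
Step 5: G0=NOT G2=NOT 0=1 G1=G1|G0=1|1=1 G2=0(const) -> 110
Step 6: G0=NOT G2=NOT 0=1 G1=G1|G0=1|1=1 G2=0(const) -> 110
Step 7: G0=NOT G2=NOT 0=1 G1=G1|G0=1|1=1 G2=0(const) -> 110

110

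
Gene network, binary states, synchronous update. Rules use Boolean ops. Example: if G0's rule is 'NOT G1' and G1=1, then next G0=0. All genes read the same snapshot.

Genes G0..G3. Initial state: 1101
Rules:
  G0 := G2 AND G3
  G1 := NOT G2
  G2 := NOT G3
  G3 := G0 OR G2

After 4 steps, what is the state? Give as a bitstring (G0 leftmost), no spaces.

Step 1: G0=G2&G3=0&1=0 G1=NOT G2=NOT 0=1 G2=NOT G3=NOT 1=0 G3=G0|G2=1|0=1 -> 0101
Step 2: G0=G2&G3=0&1=0 G1=NOT G2=NOT 0=1 G2=NOT G3=NOT 1=0 G3=G0|G2=0|0=0 -> 0100
Step 3: G0=G2&G3=0&0=0 G1=NOT G2=NOT 0=1 G2=NOT G3=NOT 0=1 G3=G0|G2=0|0=0 -> 0110
Step 4: G0=G2&G3=1&0=0 G1=NOT G2=NOT 1=0 G2=NOT G3=NOT 0=1 G3=G0|G2=0|1=1 -> 0011

0011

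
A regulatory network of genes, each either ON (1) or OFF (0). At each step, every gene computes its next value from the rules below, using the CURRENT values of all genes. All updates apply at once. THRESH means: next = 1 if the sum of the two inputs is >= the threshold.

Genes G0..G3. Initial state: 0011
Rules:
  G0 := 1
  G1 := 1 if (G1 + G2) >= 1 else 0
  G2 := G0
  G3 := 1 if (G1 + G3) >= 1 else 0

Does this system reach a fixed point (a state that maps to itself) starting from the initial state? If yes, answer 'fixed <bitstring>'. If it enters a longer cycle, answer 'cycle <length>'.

Answer: fixed 1111

Derivation:
Step 0: 0011
Step 1: G0=1(const) G1=(0+1>=1)=1 G2=G0=0 G3=(0+1>=1)=1 -> 1101
Step 2: G0=1(const) G1=(1+0>=1)=1 G2=G0=1 G3=(1+1>=1)=1 -> 1111
Step 3: G0=1(const) G1=(1+1>=1)=1 G2=G0=1 G3=(1+1>=1)=1 -> 1111
Fixed point reached at step 2: 1111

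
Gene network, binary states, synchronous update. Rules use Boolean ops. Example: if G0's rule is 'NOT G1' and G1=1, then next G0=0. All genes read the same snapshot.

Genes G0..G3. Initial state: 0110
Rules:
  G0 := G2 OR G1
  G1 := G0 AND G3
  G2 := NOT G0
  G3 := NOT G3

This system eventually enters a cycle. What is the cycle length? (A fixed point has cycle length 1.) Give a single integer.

Answer: 4

Derivation:
Step 0: 0110
Step 1: G0=G2|G1=1|1=1 G1=G0&G3=0&0=0 G2=NOT G0=NOT 0=1 G3=NOT G3=NOT 0=1 -> 1011
Step 2: G0=G2|G1=1|0=1 G1=G0&G3=1&1=1 G2=NOT G0=NOT 1=0 G3=NOT G3=NOT 1=0 -> 1100
Step 3: G0=G2|G1=0|1=1 G1=G0&G3=1&0=0 G2=NOT G0=NOT 1=0 G3=NOT G3=NOT 0=1 -> 1001
Step 4: G0=G2|G1=0|0=0 G1=G0&G3=1&1=1 G2=NOT G0=NOT 1=0 G3=NOT G3=NOT 1=0 -> 0100
Step 5: G0=G2|G1=0|1=1 G1=G0&G3=0&0=0 G2=NOT G0=NOT 0=1 G3=NOT G3=NOT 0=1 -> 1011
State from step 5 equals state from step 1 -> cycle length 4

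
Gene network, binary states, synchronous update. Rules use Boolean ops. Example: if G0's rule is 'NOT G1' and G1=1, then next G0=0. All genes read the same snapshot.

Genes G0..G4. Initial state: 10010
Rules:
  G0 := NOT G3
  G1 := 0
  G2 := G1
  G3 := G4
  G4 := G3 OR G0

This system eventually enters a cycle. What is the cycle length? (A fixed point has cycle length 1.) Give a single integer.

Step 0: 10010
Step 1: G0=NOT G3=NOT 1=0 G1=0(const) G2=G1=0 G3=G4=0 G4=G3|G0=1|1=1 -> 00001
Step 2: G0=NOT G3=NOT 0=1 G1=0(const) G2=G1=0 G3=G4=1 G4=G3|G0=0|0=0 -> 10010
State from step 2 equals state from step 0 -> cycle length 2

Answer: 2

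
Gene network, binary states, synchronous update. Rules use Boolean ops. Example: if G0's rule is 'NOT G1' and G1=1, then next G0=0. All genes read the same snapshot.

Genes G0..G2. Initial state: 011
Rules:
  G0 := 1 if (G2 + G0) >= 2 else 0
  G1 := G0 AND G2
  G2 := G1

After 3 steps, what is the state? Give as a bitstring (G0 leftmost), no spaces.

Step 1: G0=(1+0>=2)=0 G1=G0&G2=0&1=0 G2=G1=1 -> 001
Step 2: G0=(1+0>=2)=0 G1=G0&G2=0&1=0 G2=G1=0 -> 000
Step 3: G0=(0+0>=2)=0 G1=G0&G2=0&0=0 G2=G1=0 -> 000

000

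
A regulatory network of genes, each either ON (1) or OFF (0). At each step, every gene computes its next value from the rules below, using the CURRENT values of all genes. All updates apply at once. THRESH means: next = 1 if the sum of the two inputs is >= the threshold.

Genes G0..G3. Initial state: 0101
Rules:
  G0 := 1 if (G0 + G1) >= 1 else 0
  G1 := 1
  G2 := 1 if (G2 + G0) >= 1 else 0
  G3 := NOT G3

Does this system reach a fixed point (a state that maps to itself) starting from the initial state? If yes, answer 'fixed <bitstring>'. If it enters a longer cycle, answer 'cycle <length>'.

Step 0: 0101
Step 1: G0=(0+1>=1)=1 G1=1(const) G2=(0+0>=1)=0 G3=NOT G3=NOT 1=0 -> 1100
Step 2: G0=(1+1>=1)=1 G1=1(const) G2=(0+1>=1)=1 G3=NOT G3=NOT 0=1 -> 1111
Step 3: G0=(1+1>=1)=1 G1=1(const) G2=(1+1>=1)=1 G3=NOT G3=NOT 1=0 -> 1110
Step 4: G0=(1+1>=1)=1 G1=1(const) G2=(1+1>=1)=1 G3=NOT G3=NOT 0=1 -> 1111
Cycle of length 2 starting at step 2 -> no fixed point

Answer: cycle 2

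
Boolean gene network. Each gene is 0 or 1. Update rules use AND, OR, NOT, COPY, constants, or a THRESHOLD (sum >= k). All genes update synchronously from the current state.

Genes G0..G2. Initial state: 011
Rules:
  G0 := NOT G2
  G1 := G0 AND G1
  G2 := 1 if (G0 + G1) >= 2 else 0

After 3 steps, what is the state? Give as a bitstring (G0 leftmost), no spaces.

Step 1: G0=NOT G2=NOT 1=0 G1=G0&G1=0&1=0 G2=(0+1>=2)=0 -> 000
Step 2: G0=NOT G2=NOT 0=1 G1=G0&G1=0&0=0 G2=(0+0>=2)=0 -> 100
Step 3: G0=NOT G2=NOT 0=1 G1=G0&G1=1&0=0 G2=(1+0>=2)=0 -> 100

100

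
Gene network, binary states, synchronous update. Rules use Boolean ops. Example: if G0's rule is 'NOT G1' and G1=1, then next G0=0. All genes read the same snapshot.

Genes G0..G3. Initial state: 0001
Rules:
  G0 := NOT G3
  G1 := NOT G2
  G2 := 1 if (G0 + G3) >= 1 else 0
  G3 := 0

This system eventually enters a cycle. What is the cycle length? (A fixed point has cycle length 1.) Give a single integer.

Answer: 1

Derivation:
Step 0: 0001
Step 1: G0=NOT G3=NOT 1=0 G1=NOT G2=NOT 0=1 G2=(0+1>=1)=1 G3=0(const) -> 0110
Step 2: G0=NOT G3=NOT 0=1 G1=NOT G2=NOT 1=0 G2=(0+0>=1)=0 G3=0(const) -> 1000
Step 3: G0=NOT G3=NOT 0=1 G1=NOT G2=NOT 0=1 G2=(1+0>=1)=1 G3=0(const) -> 1110
Step 4: G0=NOT G3=NOT 0=1 G1=NOT G2=NOT 1=0 G2=(1+0>=1)=1 G3=0(const) -> 1010
Step 5: G0=NOT G3=NOT 0=1 G1=NOT G2=NOT 1=0 G2=(1+0>=1)=1 G3=0(const) -> 1010
State from step 5 equals state from step 4 -> cycle length 1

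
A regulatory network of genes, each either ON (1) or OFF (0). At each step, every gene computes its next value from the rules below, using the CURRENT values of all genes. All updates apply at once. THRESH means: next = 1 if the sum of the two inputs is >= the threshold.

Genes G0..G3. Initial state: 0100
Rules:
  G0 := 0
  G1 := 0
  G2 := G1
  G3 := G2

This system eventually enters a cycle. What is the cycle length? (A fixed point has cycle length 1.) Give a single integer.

Step 0: 0100
Step 1: G0=0(const) G1=0(const) G2=G1=1 G3=G2=0 -> 0010
Step 2: G0=0(const) G1=0(const) G2=G1=0 G3=G2=1 -> 0001
Step 3: G0=0(const) G1=0(const) G2=G1=0 G3=G2=0 -> 0000
Step 4: G0=0(const) G1=0(const) G2=G1=0 G3=G2=0 -> 0000
State from step 4 equals state from step 3 -> cycle length 1

Answer: 1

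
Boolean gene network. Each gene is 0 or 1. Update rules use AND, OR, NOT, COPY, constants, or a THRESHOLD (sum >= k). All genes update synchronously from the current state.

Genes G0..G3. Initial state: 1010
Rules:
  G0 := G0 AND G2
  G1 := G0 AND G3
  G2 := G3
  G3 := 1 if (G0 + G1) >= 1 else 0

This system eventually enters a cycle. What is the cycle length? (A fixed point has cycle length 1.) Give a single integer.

Answer: 1

Derivation:
Step 0: 1010
Step 1: G0=G0&G2=1&1=1 G1=G0&G3=1&0=0 G2=G3=0 G3=(1+0>=1)=1 -> 1001
Step 2: G0=G0&G2=1&0=0 G1=G0&G3=1&1=1 G2=G3=1 G3=(1+0>=1)=1 -> 0111
Step 3: G0=G0&G2=0&1=0 G1=G0&G3=0&1=0 G2=G3=1 G3=(0+1>=1)=1 -> 0011
Step 4: G0=G0&G2=0&1=0 G1=G0&G3=0&1=0 G2=G3=1 G3=(0+0>=1)=0 -> 0010
Step 5: G0=G0&G2=0&1=0 G1=G0&G3=0&0=0 G2=G3=0 G3=(0+0>=1)=0 -> 0000
Step 6: G0=G0&G2=0&0=0 G1=G0&G3=0&0=0 G2=G3=0 G3=(0+0>=1)=0 -> 0000
State from step 6 equals state from step 5 -> cycle length 1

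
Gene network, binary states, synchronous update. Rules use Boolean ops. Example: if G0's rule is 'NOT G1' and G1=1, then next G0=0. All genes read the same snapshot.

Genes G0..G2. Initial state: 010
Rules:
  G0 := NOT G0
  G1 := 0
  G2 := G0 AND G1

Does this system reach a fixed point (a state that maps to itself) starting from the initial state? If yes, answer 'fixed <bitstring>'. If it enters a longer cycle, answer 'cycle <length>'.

Step 0: 010
Step 1: G0=NOT G0=NOT 0=1 G1=0(const) G2=G0&G1=0&1=0 -> 100
Step 2: G0=NOT G0=NOT 1=0 G1=0(const) G2=G0&G1=1&0=0 -> 000
Step 3: G0=NOT G0=NOT 0=1 G1=0(const) G2=G0&G1=0&0=0 -> 100
Cycle of length 2 starting at step 1 -> no fixed point

Answer: cycle 2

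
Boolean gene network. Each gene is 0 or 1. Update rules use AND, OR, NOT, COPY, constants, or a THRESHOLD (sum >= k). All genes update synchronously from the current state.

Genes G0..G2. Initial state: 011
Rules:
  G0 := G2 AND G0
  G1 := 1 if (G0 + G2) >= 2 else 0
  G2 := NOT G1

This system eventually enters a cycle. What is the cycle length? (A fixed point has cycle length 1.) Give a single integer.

Answer: 1

Derivation:
Step 0: 011
Step 1: G0=G2&G0=1&0=0 G1=(0+1>=2)=0 G2=NOT G1=NOT 1=0 -> 000
Step 2: G0=G2&G0=0&0=0 G1=(0+0>=2)=0 G2=NOT G1=NOT 0=1 -> 001
Step 3: G0=G2&G0=1&0=0 G1=(0+1>=2)=0 G2=NOT G1=NOT 0=1 -> 001
State from step 3 equals state from step 2 -> cycle length 1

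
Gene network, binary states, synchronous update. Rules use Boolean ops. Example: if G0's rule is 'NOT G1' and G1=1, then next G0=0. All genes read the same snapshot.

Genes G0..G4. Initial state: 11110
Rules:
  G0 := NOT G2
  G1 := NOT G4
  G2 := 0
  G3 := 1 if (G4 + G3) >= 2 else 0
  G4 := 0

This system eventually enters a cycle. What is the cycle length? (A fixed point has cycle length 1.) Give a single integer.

Step 0: 11110
Step 1: G0=NOT G2=NOT 1=0 G1=NOT G4=NOT 0=1 G2=0(const) G3=(0+1>=2)=0 G4=0(const) -> 01000
Step 2: G0=NOT G2=NOT 0=1 G1=NOT G4=NOT 0=1 G2=0(const) G3=(0+0>=2)=0 G4=0(const) -> 11000
Step 3: G0=NOT G2=NOT 0=1 G1=NOT G4=NOT 0=1 G2=0(const) G3=(0+0>=2)=0 G4=0(const) -> 11000
State from step 3 equals state from step 2 -> cycle length 1

Answer: 1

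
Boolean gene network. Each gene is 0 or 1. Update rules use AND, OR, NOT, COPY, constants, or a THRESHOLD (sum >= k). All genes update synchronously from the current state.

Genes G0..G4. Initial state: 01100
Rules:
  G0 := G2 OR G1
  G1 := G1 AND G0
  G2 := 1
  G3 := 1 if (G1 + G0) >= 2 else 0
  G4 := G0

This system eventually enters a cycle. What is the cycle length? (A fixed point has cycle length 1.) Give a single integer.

Answer: 1

Derivation:
Step 0: 01100
Step 1: G0=G2|G1=1|1=1 G1=G1&G0=1&0=0 G2=1(const) G3=(1+0>=2)=0 G4=G0=0 -> 10100
Step 2: G0=G2|G1=1|0=1 G1=G1&G0=0&1=0 G2=1(const) G3=(0+1>=2)=0 G4=G0=1 -> 10101
Step 3: G0=G2|G1=1|0=1 G1=G1&G0=0&1=0 G2=1(const) G3=(0+1>=2)=0 G4=G0=1 -> 10101
State from step 3 equals state from step 2 -> cycle length 1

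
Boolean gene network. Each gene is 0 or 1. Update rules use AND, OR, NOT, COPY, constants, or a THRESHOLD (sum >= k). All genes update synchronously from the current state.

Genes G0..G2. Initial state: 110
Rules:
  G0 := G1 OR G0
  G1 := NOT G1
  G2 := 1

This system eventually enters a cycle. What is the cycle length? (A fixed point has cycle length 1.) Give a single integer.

Step 0: 110
Step 1: G0=G1|G0=1|1=1 G1=NOT G1=NOT 1=0 G2=1(const) -> 101
Step 2: G0=G1|G0=0|1=1 G1=NOT G1=NOT 0=1 G2=1(const) -> 111
Step 3: G0=G1|G0=1|1=1 G1=NOT G1=NOT 1=0 G2=1(const) -> 101
State from step 3 equals state from step 1 -> cycle length 2

Answer: 2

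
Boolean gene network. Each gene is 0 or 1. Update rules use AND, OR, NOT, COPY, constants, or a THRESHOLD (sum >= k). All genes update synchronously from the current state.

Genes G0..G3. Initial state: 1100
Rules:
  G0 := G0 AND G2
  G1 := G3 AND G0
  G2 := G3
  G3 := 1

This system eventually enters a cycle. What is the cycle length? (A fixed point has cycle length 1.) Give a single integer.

Step 0: 1100
Step 1: G0=G0&G2=1&0=0 G1=G3&G0=0&1=0 G2=G3=0 G3=1(const) -> 0001
Step 2: G0=G0&G2=0&0=0 G1=G3&G0=1&0=0 G2=G3=1 G3=1(const) -> 0011
Step 3: G0=G0&G2=0&1=0 G1=G3&G0=1&0=0 G2=G3=1 G3=1(const) -> 0011
State from step 3 equals state from step 2 -> cycle length 1

Answer: 1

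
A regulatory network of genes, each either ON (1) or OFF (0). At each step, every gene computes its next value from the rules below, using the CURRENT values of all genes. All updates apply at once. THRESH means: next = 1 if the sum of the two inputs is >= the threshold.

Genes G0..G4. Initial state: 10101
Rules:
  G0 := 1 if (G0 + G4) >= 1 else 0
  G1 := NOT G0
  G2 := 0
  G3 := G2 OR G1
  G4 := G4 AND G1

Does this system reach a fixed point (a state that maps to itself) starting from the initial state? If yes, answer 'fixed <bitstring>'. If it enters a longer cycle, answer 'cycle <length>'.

Step 0: 10101
Step 1: G0=(1+1>=1)=1 G1=NOT G0=NOT 1=0 G2=0(const) G3=G2|G1=1|0=1 G4=G4&G1=1&0=0 -> 10010
Step 2: G0=(1+0>=1)=1 G1=NOT G0=NOT 1=0 G2=0(const) G3=G2|G1=0|0=0 G4=G4&G1=0&0=0 -> 10000
Step 3: G0=(1+0>=1)=1 G1=NOT G0=NOT 1=0 G2=0(const) G3=G2|G1=0|0=0 G4=G4&G1=0&0=0 -> 10000
Fixed point reached at step 2: 10000

Answer: fixed 10000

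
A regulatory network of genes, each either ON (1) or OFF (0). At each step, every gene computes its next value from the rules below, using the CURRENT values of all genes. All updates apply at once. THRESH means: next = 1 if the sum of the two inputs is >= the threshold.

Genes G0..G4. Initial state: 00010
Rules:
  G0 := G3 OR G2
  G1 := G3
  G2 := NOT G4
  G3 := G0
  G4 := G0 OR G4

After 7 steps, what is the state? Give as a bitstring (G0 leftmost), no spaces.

Step 1: G0=G3|G2=1|0=1 G1=G3=1 G2=NOT G4=NOT 0=1 G3=G0=0 G4=G0|G4=0|0=0 -> 11100
Step 2: G0=G3|G2=0|1=1 G1=G3=0 G2=NOT G4=NOT 0=1 G3=G0=1 G4=G0|G4=1|0=1 -> 10111
Step 3: G0=G3|G2=1|1=1 G1=G3=1 G2=NOT G4=NOT 1=0 G3=G0=1 G4=G0|G4=1|1=1 -> 11011
Step 4: G0=G3|G2=1|0=1 G1=G3=1 G2=NOT G4=NOT 1=0 G3=G0=1 G4=G0|G4=1|1=1 -> 11011
Step 5: G0=G3|G2=1|0=1 G1=G3=1 G2=NOT G4=NOT 1=0 G3=G0=1 G4=G0|G4=1|1=1 -> 11011
Step 6: G0=G3|G2=1|0=1 G1=G3=1 G2=NOT G4=NOT 1=0 G3=G0=1 G4=G0|G4=1|1=1 -> 11011
Step 7: G0=G3|G2=1|0=1 G1=G3=1 G2=NOT G4=NOT 1=0 G3=G0=1 G4=G0|G4=1|1=1 -> 11011

11011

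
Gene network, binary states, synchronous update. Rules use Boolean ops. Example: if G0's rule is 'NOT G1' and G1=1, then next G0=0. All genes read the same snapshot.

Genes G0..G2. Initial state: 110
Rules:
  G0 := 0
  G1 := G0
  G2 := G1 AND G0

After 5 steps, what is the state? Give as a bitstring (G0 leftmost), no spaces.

Step 1: G0=0(const) G1=G0=1 G2=G1&G0=1&1=1 -> 011
Step 2: G0=0(const) G1=G0=0 G2=G1&G0=1&0=0 -> 000
Step 3: G0=0(const) G1=G0=0 G2=G1&G0=0&0=0 -> 000
Step 4: G0=0(const) G1=G0=0 G2=G1&G0=0&0=0 -> 000
Step 5: G0=0(const) G1=G0=0 G2=G1&G0=0&0=0 -> 000

000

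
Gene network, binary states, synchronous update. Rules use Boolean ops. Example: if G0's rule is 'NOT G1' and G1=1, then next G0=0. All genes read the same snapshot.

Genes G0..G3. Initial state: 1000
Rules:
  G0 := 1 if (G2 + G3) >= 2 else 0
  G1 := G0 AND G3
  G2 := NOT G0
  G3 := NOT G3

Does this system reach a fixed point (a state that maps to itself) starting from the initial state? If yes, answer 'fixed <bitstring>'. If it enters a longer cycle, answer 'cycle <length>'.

Step 0: 1000
Step 1: G0=(0+0>=2)=0 G1=G0&G3=1&0=0 G2=NOT G0=NOT 1=0 G3=NOT G3=NOT 0=1 -> 0001
Step 2: G0=(0+1>=2)=0 G1=G0&G3=0&1=0 G2=NOT G0=NOT 0=1 G3=NOT G3=NOT 1=0 -> 0010
Step 3: G0=(1+0>=2)=0 G1=G0&G3=0&0=0 G2=NOT G0=NOT 0=1 G3=NOT G3=NOT 0=1 -> 0011
Step 4: G0=(1+1>=2)=1 G1=G0&G3=0&1=0 G2=NOT G0=NOT 0=1 G3=NOT G3=NOT 1=0 -> 1010
Step 5: G0=(1+0>=2)=0 G1=G0&G3=1&0=0 G2=NOT G0=NOT 1=0 G3=NOT G3=NOT 0=1 -> 0001
Cycle of length 4 starting at step 1 -> no fixed point

Answer: cycle 4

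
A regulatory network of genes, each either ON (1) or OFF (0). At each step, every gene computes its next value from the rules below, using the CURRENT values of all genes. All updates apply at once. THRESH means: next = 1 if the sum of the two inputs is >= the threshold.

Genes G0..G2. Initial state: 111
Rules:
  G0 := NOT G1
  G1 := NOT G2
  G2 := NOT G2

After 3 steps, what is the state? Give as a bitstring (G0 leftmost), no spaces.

Step 1: G0=NOT G1=NOT 1=0 G1=NOT G2=NOT 1=0 G2=NOT G2=NOT 1=0 -> 000
Step 2: G0=NOT G1=NOT 0=1 G1=NOT G2=NOT 0=1 G2=NOT G2=NOT 0=1 -> 111
Step 3: G0=NOT G1=NOT 1=0 G1=NOT G2=NOT 1=0 G2=NOT G2=NOT 1=0 -> 000

000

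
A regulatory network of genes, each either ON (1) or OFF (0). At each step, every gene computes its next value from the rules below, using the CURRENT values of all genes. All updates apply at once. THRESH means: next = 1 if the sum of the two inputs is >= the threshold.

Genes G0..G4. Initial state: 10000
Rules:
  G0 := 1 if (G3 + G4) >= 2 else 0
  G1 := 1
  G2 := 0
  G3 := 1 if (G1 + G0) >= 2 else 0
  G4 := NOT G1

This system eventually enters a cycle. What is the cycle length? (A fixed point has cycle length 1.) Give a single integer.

Answer: 1

Derivation:
Step 0: 10000
Step 1: G0=(0+0>=2)=0 G1=1(const) G2=0(const) G3=(0+1>=2)=0 G4=NOT G1=NOT 0=1 -> 01001
Step 2: G0=(0+1>=2)=0 G1=1(const) G2=0(const) G3=(1+0>=2)=0 G4=NOT G1=NOT 1=0 -> 01000
Step 3: G0=(0+0>=2)=0 G1=1(const) G2=0(const) G3=(1+0>=2)=0 G4=NOT G1=NOT 1=0 -> 01000
State from step 3 equals state from step 2 -> cycle length 1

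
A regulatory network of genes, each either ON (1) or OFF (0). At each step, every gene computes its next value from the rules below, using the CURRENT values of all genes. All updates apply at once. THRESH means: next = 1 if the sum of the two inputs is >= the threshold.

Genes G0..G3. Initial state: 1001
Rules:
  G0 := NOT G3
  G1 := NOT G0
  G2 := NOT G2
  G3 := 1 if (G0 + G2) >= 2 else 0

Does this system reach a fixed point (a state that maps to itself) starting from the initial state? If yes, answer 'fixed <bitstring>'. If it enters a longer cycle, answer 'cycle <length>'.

Answer: cycle 4

Derivation:
Step 0: 1001
Step 1: G0=NOT G3=NOT 1=0 G1=NOT G0=NOT 1=0 G2=NOT G2=NOT 0=1 G3=(1+0>=2)=0 -> 0010
Step 2: G0=NOT G3=NOT 0=1 G1=NOT G0=NOT 0=1 G2=NOT G2=NOT 1=0 G3=(0+1>=2)=0 -> 1100
Step 3: G0=NOT G3=NOT 0=1 G1=NOT G0=NOT 1=0 G2=NOT G2=NOT 0=1 G3=(1+0>=2)=0 -> 1010
Step 4: G0=NOT G3=NOT 0=1 G1=NOT G0=NOT 1=0 G2=NOT G2=NOT 1=0 G3=(1+1>=2)=1 -> 1001
Cycle of length 4 starting at step 0 -> no fixed point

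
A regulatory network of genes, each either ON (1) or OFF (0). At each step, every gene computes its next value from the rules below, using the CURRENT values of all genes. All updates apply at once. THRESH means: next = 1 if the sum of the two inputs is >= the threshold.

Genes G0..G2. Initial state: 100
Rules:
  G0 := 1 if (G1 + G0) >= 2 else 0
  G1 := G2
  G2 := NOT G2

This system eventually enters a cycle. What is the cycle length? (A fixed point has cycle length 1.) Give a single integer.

Step 0: 100
Step 1: G0=(0+1>=2)=0 G1=G2=0 G2=NOT G2=NOT 0=1 -> 001
Step 2: G0=(0+0>=2)=0 G1=G2=1 G2=NOT G2=NOT 1=0 -> 010
Step 3: G0=(1+0>=2)=0 G1=G2=0 G2=NOT G2=NOT 0=1 -> 001
State from step 3 equals state from step 1 -> cycle length 2

Answer: 2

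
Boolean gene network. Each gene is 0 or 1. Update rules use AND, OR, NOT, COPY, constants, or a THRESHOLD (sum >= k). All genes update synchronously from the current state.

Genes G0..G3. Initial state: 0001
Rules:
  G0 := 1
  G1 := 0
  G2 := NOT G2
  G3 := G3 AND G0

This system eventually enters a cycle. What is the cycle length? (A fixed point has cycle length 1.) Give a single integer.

Answer: 2

Derivation:
Step 0: 0001
Step 1: G0=1(const) G1=0(const) G2=NOT G2=NOT 0=1 G3=G3&G0=1&0=0 -> 1010
Step 2: G0=1(const) G1=0(const) G2=NOT G2=NOT 1=0 G3=G3&G0=0&1=0 -> 1000
Step 3: G0=1(const) G1=0(const) G2=NOT G2=NOT 0=1 G3=G3&G0=0&1=0 -> 1010
State from step 3 equals state from step 1 -> cycle length 2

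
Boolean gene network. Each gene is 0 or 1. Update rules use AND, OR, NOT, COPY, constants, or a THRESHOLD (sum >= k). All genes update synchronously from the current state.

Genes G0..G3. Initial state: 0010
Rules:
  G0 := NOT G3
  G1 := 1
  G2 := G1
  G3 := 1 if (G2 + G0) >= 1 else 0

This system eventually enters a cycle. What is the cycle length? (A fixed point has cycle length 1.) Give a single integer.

Step 0: 0010
Step 1: G0=NOT G3=NOT 0=1 G1=1(const) G2=G1=0 G3=(1+0>=1)=1 -> 1101
Step 2: G0=NOT G3=NOT 1=0 G1=1(const) G2=G1=1 G3=(0+1>=1)=1 -> 0111
Step 3: G0=NOT G3=NOT 1=0 G1=1(const) G2=G1=1 G3=(1+0>=1)=1 -> 0111
State from step 3 equals state from step 2 -> cycle length 1

Answer: 1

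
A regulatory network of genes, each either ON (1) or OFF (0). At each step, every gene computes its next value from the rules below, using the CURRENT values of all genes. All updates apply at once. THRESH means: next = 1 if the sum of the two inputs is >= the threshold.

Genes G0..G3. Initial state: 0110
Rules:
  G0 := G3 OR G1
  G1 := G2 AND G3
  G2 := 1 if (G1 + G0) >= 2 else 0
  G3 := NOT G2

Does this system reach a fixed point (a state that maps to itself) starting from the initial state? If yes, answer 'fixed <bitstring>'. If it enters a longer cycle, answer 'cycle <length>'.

Step 0: 0110
Step 1: G0=G3|G1=0|1=1 G1=G2&G3=1&0=0 G2=(1+0>=2)=0 G3=NOT G2=NOT 1=0 -> 1000
Step 2: G0=G3|G1=0|0=0 G1=G2&G3=0&0=0 G2=(0+1>=2)=0 G3=NOT G2=NOT 0=1 -> 0001
Step 3: G0=G3|G1=1|0=1 G1=G2&G3=0&1=0 G2=(0+0>=2)=0 G3=NOT G2=NOT 0=1 -> 1001
Step 4: G0=G3|G1=1|0=1 G1=G2&G3=0&1=0 G2=(0+1>=2)=0 G3=NOT G2=NOT 0=1 -> 1001
Fixed point reached at step 3: 1001

Answer: fixed 1001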